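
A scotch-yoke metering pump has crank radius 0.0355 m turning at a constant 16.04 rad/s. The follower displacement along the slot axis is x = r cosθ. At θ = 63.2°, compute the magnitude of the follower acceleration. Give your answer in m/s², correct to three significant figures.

4.12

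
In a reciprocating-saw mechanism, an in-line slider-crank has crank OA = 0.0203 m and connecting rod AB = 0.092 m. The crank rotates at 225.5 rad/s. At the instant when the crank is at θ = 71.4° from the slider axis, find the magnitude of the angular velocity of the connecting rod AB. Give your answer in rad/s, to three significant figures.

16.2

ω = 225.5 rad/s
The rod makes angle φ with the slider axis where L sinφ = r sinθ; differentiating, L cosφ·φ̇ = r ω cosθ.
L cosφ = √(L² − r² sin²θ) = 0.089966 m.
|ω_rod| = r ω |cosθ| / √(L² − r² sin²θ) = 0.0203·225.5·0.31896/0.089966 = 16.229 rad/s.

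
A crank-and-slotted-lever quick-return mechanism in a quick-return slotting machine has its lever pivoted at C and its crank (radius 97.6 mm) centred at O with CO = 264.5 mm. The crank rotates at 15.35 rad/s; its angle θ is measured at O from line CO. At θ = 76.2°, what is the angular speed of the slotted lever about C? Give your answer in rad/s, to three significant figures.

ω = 15.35 rad/s
Crank pin A relative to C: A = (d + r cosθ, r sinθ); lever angle φ = atan2(r sinθ, d + r cosθ).
Differentiating tanφ: φ̇ = rω(d cosθ + r)/(d² + r² + 2dr cosθ).
d² + r² + 2dr cosθ = |CA|² = 0.0918016 m²;  d cosθ + r = +0.16069 m.
|ω_lever| = |0.0976·15.35·+0.16069| / 0.0918016 = 2.6224 rad/s.

2.62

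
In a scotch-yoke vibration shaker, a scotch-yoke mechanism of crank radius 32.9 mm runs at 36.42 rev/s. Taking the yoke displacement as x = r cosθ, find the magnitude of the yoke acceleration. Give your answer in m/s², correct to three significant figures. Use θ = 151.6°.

ω = 228.8 rad/s (from 36.42 rev/s).
x = r cosθ ⇒ ẍ = −rω² cosθ (ω constant).
|a| = rω²|cosθ| = 0.0329·(228.8)²·|cos 151.6°| = 1515.5 m/s².

1520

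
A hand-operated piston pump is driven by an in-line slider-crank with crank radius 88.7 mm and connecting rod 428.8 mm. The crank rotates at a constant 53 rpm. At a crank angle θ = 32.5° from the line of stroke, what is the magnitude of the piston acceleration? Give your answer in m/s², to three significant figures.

ω = 2π·53/60 = 5.55 rad/s
x(θ) = r cosθ + √(L² − r² sin²θ); with ω constant, a = ω²·d²x/dθ².
d²x/dθ² = −r cosθ − r²(cos2θ)/√u − r⁴ sin²2θ/(4u^{3/2}),  u = L² − r² sin²θ = 0.181598 m².
Substituting r = 0.0887 m, L = 0.4288 m, θ = 32.5°: d²x/dθ² = -0.082776 m.
a = ω²·d²x/dθ² = (5.55)²·(-0.082776) = -2.5498 m/s²;  |a| = 2.5498 m/s².

2.55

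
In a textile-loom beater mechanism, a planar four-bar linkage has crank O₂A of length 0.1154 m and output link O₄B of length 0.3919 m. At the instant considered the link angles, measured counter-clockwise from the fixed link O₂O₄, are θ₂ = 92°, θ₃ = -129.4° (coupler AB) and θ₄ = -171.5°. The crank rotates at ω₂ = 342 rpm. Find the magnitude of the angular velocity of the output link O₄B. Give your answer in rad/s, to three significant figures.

10.4

ω₂ = 35.81 rad/s (from 342 rpm).
Differentiating the loop-closure r₂e^{iθ₂}+r₃e^{iθ₃}=r₁+r₄e^{iθ₄} gives r₂ω₂e^{iθ₂}+r₃ω₃e^{iθ₃}=r₄ω₄e^{iθ₄}.
Eliminating the other unknown: ω₄ = r₂ω₂ sin(θ₂−θ₃) / [r₄ sin(θ₄−θ₃)].
Numerator sine = -0.66131; denominator sine = -0.67043.
Result = 0.1154·35.81·(-0.66131) / (0.3919·(-0.67043)) = +10.403 rad/s; magnitude 10.403 rad/s.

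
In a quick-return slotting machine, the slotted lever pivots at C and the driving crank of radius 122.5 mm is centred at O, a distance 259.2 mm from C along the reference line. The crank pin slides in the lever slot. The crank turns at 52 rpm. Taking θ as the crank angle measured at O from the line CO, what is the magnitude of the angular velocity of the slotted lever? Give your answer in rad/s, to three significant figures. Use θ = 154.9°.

ω = 5.445 rad/s (from 52 rpm).
Crank pin A relative to C: A = (d + r cosθ, r sinθ); lever angle φ = atan2(r sinθ, d + r cosθ).
Differentiating tanφ: φ̇ = rω(d cosθ + r)/(d² + r² + 2dr cosθ).
d² + r² + 2dr cosθ = |CA|² = 0.0246836 m²;  d cosθ + r = -0.11222 m.
|ω_lever| = |0.1225·5.445·-0.11222| / 0.0246836 = 3.0328 rad/s.

3.03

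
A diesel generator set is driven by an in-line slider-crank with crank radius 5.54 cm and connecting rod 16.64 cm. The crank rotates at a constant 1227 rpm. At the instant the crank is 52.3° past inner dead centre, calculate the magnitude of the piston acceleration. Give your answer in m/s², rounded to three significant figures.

489

ω = 2π·1227/60 = 128.5 rad/s
x(θ) = r cosθ + √(L² − r² sin²θ); with ω constant, a = ω²·d²x/dθ².
d²x/dθ² = −r cosθ − r²(cos2θ)/√u − r⁴ sin²2θ/(4u^{3/2}),  u = L² − r² sin²θ = 0.0257676 m².
Substituting r = 0.0554 m, L = 0.1664 m, θ = 52.3°: d²x/dθ² = -0.029592 m.
a = ω²·d²x/dθ² = (128.5)²·(-0.029592) = -488.57 m/s²;  |a| = 488.57 m/s².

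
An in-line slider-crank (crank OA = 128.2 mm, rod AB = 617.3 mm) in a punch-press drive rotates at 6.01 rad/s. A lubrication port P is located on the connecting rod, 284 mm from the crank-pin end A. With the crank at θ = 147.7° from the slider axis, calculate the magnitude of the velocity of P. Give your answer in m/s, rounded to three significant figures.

ω = 6.01 rad/s.  Crank-pin speed |V_A| = rω = 0.77048 m/s, perpendicular to OA.
Rod angle: sinφ = −(r/L) sinθ ⇒ φ = -6.371°; ω_rod = −rω cosθ/√(L²−r²sin²θ) = +1.0616 rad/s.
V_P = V_A + ω_rod × AP, with AP = 0.284 m along the rod.
Components: V_Px = −rω sinθ − a·ω_rod·sinφ = -0.37825 m/s;  V_Py = rω cosθ + a·ω_rod·cosφ = -0.35164 m/s.
|V_P| = √(V_Px² + V_Py²) = 0.51645 m/s.

0.516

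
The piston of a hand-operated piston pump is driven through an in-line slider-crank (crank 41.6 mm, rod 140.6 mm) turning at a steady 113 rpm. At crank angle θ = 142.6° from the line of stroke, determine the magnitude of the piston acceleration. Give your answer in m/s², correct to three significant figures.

ω = 2π·113/60 = 11.83 rad/s
x(θ) = r cosθ + √(L² − r² sin²θ); with ω constant, a = ω²·d²x/dθ².
d²x/dθ² = −r cosθ − r²(cos2θ)/√u − r⁴ sin²2θ/(4u^{3/2}),  u = L² − r² sin²θ = 0.0191299 m².
Substituting r = 0.0416 m, L = 0.1406 m, θ = 142.6°: d²x/dθ² = +0.029504 m.
a = ω²·d²x/dθ² = (11.83)²·(+0.029504) = +4.1313 m/s²;  |a| = 4.1313 m/s².

4.13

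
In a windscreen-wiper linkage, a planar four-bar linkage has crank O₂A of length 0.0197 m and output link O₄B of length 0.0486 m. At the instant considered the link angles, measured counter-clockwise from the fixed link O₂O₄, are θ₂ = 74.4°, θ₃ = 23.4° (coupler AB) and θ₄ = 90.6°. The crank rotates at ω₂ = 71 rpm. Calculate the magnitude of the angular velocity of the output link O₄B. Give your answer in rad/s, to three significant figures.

ω₂ = 7.435 rad/s (from 71 rpm).
Differentiating the loop-closure r₂e^{iθ₂}+r₃e^{iθ₃}=r₁+r₄e^{iθ₄} gives r₂ω₂e^{iθ₂}+r₃ω₃e^{iθ₃}=r₄ω₄e^{iθ₄}.
Eliminating the other unknown: ω₄ = r₂ω₂ sin(θ₂−θ₃) / [r₄ sin(θ₄−θ₃)].
Numerator sine = +0.77715; denominator sine = +0.92186.
Result = 0.0197·7.435·(+0.77715) / (0.0486·(+0.92186)) = +2.5407 rad/s; magnitude 2.5407 rad/s.

2.54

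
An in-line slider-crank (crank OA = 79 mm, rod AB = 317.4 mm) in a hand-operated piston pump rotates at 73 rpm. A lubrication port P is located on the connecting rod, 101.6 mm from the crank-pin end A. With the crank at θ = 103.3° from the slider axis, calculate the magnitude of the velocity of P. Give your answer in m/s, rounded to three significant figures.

0.584

ω = 7.645 rad/s.  Crank-pin speed |V_A| = rω = 0.60392 m/s, perpendicular to OA.
Rod angle: sinφ = −(r/L) sinθ ⇒ φ = -14.018°; ω_rod = −rω cosθ/√(L²−r²sin²θ) = +0.45115 rad/s.
V_P = V_A + ω_rod × AP, with AP = 0.1016 m along the rod.
Components: V_Px = −rω sinθ − a·ω_rod·sinφ = -0.57662 m/s;  V_Py = rω cosθ + a·ω_rod·cosφ = -0.094459 m/s.
|V_P| = √(V_Px² + V_Py²) = 0.5843 m/s.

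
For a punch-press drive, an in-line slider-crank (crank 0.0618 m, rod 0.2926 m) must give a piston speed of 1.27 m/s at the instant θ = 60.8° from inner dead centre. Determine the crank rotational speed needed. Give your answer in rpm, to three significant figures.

For an in-line slider-crank, |v_piston| = rω|sinθ|·[1 + r cosθ/√(L² − r² sin²θ)].
With r = 0.0618 m, L = 0.2926 m, θ = 60.8°: the bracketed kinematic factor |dx/dθ| = 0.059602 m.
ω = v/|dx/dθ| = 1.27/0.059602 = 21.308 rad/s.
N = 60ω/(2π) = 203.48 rpm.

203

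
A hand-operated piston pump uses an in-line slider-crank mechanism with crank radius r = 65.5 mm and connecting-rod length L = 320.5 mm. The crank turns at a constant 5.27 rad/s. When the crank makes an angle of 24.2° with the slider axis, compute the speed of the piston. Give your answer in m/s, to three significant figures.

0.168

ω = 5.27 rad/s
For an in-line slider-crank, x = r cosθ + √(L² − r² sin²θ), so v = −rω sinθ·[1 + r cosθ/√(L² − r² sin²θ)].
With r = 0.0655 m, L = 0.3205 m, θ = 24.2°: √(L² − r² sin²θ) = 0.31937 m.
v = −0.0655·5.27·0.40992·[1 + 0.0655·0.91212/0.31937] = -0.16797 m/s.
|v| = 0.16797 m/s.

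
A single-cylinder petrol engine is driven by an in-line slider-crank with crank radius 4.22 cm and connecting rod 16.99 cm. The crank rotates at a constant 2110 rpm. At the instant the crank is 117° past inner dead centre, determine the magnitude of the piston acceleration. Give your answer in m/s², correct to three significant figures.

ω = 2π·2110/60 = 221 rad/s
x(θ) = r cosθ + √(L² − r² sin²θ); with ω constant, a = ω²·d²x/dθ².
d²x/dθ² = −r cosθ − r²(cos2θ)/√u − r⁴ sin²2θ/(4u^{3/2}),  u = L² − r² sin²θ = 0.0274522 m².
Substituting r = 0.0422 m, L = 0.1699 m, θ = 117°: d²x/dθ² = +0.025362 m.
a = ω²·d²x/dθ² = (221)²·(+0.025362) = +1238.2 m/s²;  |a| = 1238.2 m/s².

1240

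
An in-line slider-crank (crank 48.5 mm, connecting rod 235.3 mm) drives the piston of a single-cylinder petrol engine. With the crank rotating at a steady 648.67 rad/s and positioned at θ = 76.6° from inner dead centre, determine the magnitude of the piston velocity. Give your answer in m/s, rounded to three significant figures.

32.1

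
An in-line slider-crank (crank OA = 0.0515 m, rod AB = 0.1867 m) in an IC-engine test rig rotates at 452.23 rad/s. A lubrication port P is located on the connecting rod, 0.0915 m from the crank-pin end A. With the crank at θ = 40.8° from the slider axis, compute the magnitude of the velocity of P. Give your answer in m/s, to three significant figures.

19.1

ω = 452.2 rad/s.  Crank-pin speed |V_A| = rω = 23.29 m/s, perpendicular to OA.
Rod angle: sinφ = −(r/L) sinθ ⇒ φ = -10.384°; ω_rod = −rω cosθ/√(L²−r²sin²θ) = -96.003 rad/s.
V_P = V_A + ω_rod × AP, with AP = 0.0915 m along the rod.
Components: V_Px = −rω sinθ − a·ω_rod·sinφ = -16.801 m/s;  V_Py = rω cosθ + a·ω_rod·cosφ = +8.9898 m/s.
|V_P| = √(V_Px² + V_Py²) = 19.055 m/s.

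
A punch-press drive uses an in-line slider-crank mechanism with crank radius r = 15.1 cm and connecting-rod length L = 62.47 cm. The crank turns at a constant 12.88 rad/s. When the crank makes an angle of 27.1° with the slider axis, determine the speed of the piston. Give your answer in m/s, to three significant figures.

ω = 12.88 rad/s
For an in-line slider-crank, x = r cosθ + √(L² − r² sin²θ), so v = −rω sinθ·[1 + r cosθ/√(L² − r² sin²θ)].
With r = 0.151 m, L = 0.6247 m, θ = 27.1°: √(L² − r² sin²θ) = 0.6209 m.
v = −0.151·12.88·0.45554·[1 + 0.151·0.89021/0.6209] = -1.0778 m/s.
|v| = 1.0778 m/s.

1.08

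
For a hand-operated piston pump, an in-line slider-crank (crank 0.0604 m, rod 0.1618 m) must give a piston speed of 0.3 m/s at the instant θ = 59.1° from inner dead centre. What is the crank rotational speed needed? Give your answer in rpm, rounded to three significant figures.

46.0

For an in-line slider-crank, |v_piston| = rω|sinθ|·[1 + r cosθ/√(L² − r² sin²θ)].
With r = 0.0604 m, L = 0.1618 m, θ = 59.1°: the bracketed kinematic factor |dx/dθ| = 0.062315 m.
ω = v/|dx/dθ| = 0.3/0.062315 = 4.8142 rad/s.
N = 60ω/(2π) = 45.973 rpm.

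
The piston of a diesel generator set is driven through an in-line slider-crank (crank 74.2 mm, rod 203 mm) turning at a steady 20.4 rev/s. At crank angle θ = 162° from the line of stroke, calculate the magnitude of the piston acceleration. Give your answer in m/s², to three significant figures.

791

ω = 2π·20.4 = 128.2 rad/s
x(θ) = r cosθ + √(L² − r² sin²θ); with ω constant, a = ω²·d²x/dθ².
d²x/dθ² = −r cosθ − r²(cos2θ)/√u − r⁴ sin²2θ/(4u^{3/2}),  u = L² − r² sin²θ = 0.0406833 m².
Substituting r = 0.0742 m, L = 0.203 m, θ = 162°: d²x/dθ² = +0.048166 m.
a = ω²·d²x/dθ² = (128.2)²·(+0.048166) = +791.34 m/s²;  |a| = 791.34 m/s².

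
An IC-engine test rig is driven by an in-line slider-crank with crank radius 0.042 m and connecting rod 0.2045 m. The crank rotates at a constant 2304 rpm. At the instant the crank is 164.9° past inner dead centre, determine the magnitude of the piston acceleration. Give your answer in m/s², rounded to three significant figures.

1920

ω = 2π·2304/60 = 241.3 rad/s
x(θ) = r cosθ + √(L² − r² sin²θ); with ω constant, a = ω²·d²x/dθ².
d²x/dθ² = −r cosθ − r²(cos2θ)/√u − r⁴ sin²2θ/(4u^{3/2}),  u = L² − r² sin²θ = 0.0417005 m².
Substituting r = 0.042 m, L = 0.2045 m, θ = 164.9°: d²x/dθ² = +0.033061 m.
a = ω²·d²x/dθ² = (241.3)²·(+0.033061) = +1924.6 m/s²;  |a| = 1924.6 m/s².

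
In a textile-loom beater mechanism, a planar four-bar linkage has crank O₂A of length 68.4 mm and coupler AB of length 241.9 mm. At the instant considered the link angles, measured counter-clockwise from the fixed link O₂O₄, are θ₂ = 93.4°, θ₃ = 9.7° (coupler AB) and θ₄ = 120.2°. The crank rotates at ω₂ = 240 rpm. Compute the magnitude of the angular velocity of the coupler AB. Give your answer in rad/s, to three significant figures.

ω₂ = 25.13 rad/s (from 240 rpm).
Differentiating the loop-closure r₂e^{iθ₂}+r₃e^{iθ₃}=r₁+r₄e^{iθ₄} gives r₂ω₂e^{iθ₂}+r₃ω₃e^{iθ₃}=r₄ω₄e^{iθ₄}.
Eliminating the other unknown: ω₃ = r₂ω₂ sin(θ₄−θ₂) / [r₃ sin(θ₃−θ₄)].
Numerator sine = +0.45088; denominator sine = -0.93667.
Result = 0.0684·25.13·(+0.45088) / (0.2419·(-0.93667)) = -3.4208 rad/s; magnitude 3.4208 rad/s.

3.42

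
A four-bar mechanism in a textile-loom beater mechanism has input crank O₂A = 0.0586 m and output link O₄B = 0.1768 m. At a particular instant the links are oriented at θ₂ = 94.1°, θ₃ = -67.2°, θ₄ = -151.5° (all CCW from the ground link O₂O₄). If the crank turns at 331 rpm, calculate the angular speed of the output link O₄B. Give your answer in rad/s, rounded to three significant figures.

ω₂ = 34.66 rad/s (from 331 rpm).
Differentiating the loop-closure r₂e^{iθ₂}+r₃e^{iθ₃}=r₁+r₄e^{iθ₄} gives r₂ω₂e^{iθ₂}+r₃ω₃e^{iθ₃}=r₄ω₄e^{iθ₄}.
Eliminating the other unknown: ω₄ = r₂ω₂ sin(θ₂−θ₃) / [r₄ sin(θ₄−θ₃)].
Numerator sine = +0.32061; denominator sine = -0.99506.
Result = 0.0586·34.66·(+0.32061) / (0.1768·(-0.99506)) = -3.7017 rad/s; magnitude 3.7017 rad/s.

3.70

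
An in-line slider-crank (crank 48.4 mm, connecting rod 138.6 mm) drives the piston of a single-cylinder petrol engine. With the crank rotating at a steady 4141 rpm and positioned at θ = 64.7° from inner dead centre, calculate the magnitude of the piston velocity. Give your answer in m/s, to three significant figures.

22.0

ω = 2π·4141/60 = 433.6 rad/s
For an in-line slider-crank, x = r cosθ + √(L² − r² sin²θ), so v = −rω sinθ·[1 + r cosθ/√(L² − r² sin²θ)].
With r = 0.0484 m, L = 0.1386 m, θ = 64.7°: √(L² − r² sin²θ) = 0.13151 m.
v = −0.0484·433.6·0.90408·[1 + 0.0484·0.42736/0.13151] = -21.96 m/s.
|v| = 21.96 m/s.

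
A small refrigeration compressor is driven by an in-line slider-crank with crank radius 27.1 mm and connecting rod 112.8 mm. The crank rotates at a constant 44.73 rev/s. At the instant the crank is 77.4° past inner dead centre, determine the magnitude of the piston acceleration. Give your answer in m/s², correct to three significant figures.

10.3

ω = 2π·44.7 = 281 rad/s
x(θ) = r cosθ + √(L² − r² sin²θ); with ω constant, a = ω²·d²x/dθ².
d²x/dθ² = −r cosθ − r²(cos2θ)/√u − r⁴ sin²2θ/(4u^{3/2}),  u = L² − r² sin²θ = 0.0120244 m².
Substituting r = 0.0271 m, L = 0.1128 m, θ = 77.4°: d²x/dθ² = +0.00012978 m.
a = ω²·d²x/dθ² = (281)²·(+0.00012978) = +10.251 m/s²;  |a| = 10.251 m/s².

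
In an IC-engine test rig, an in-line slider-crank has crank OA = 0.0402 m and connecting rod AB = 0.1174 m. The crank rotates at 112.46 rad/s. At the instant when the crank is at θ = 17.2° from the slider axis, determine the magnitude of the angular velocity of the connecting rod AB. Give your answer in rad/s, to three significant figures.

37.0

ω = 112.5 rad/s
The rod makes angle φ with the slider axis where L sinφ = r sinθ; differentiating, L cosφ·φ̇ = r ω cosθ.
L cosφ = √(L² − r² sin²θ) = 0.1168 m.
|ω_rod| = r ω |cosθ| / √(L² − r² sin²θ) = 0.0402·112.5·0.95528/0.1168 = 36.976 rad/s.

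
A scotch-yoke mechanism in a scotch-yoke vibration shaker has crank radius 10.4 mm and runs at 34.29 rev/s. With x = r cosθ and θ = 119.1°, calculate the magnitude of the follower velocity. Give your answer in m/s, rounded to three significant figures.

1.96

ω = 215.5 rad/s (from 34.29 rev/s).
x = r cosθ ⇒ ẋ = −rω sinθ.
|v| = rω|sinθ| = 0.0104·215.5·|sin 119.1°| = 1.9578 m/s.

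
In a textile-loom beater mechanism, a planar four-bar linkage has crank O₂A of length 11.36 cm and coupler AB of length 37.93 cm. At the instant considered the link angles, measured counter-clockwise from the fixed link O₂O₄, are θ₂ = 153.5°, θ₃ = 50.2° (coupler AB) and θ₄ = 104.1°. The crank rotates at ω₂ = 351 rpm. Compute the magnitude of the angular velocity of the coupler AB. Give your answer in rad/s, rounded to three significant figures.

ω₂ = 36.76 rad/s (from 351 rpm).
Differentiating the loop-closure r₂e^{iθ₂}+r₃e^{iθ₃}=r₁+r₄e^{iθ₄} gives r₂ω₂e^{iθ₂}+r₃ω₃e^{iθ₃}=r₄ω₄e^{iθ₄}.
Eliminating the other unknown: ω₃ = r₂ω₂ sin(θ₄−θ₂) / [r₃ sin(θ₃−θ₄)].
Numerator sine = -0.75927; denominator sine = -0.80799.
Result = 0.1136·36.76·(-0.75927) / (0.3793·(-0.80799)) = +10.345 rad/s; magnitude 10.345 rad/s.

10.3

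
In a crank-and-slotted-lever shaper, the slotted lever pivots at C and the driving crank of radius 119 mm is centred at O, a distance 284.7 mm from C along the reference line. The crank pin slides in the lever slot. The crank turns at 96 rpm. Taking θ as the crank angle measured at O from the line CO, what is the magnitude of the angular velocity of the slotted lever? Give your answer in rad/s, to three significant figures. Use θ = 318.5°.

ω = 10.05 rad/s (from 96 rpm).
Crank pin A relative to C: A = (d + r cosθ, r sinθ); lever angle φ = atan2(r sinθ, d + r cosθ).
Differentiating tanφ: φ̇ = rω(d cosθ + r)/(d² + r² + 2dr cosθ).
d² + r² + 2dr cosθ = |CA|² = 0.145963 m²;  d cosθ + r = +0.33223 m.
|ω_lever| = |0.119·10.05·+0.33223| / 0.145963 = 2.7229 rad/s.

2.72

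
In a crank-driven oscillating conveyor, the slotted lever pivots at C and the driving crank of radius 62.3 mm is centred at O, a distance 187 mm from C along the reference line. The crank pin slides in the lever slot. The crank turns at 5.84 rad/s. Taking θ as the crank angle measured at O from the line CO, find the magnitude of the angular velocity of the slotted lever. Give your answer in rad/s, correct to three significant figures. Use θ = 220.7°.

1.36

ω = 5.84 rad/s
Crank pin A relative to C: A = (d + r cosθ, r sinθ); lever angle φ = atan2(r sinθ, d + r cosθ).
Differentiating tanφ: φ̇ = rω(d cosθ + r)/(d² + r² + 2dr cosθ).
d² + r² + 2dr cosθ = |CA|² = 0.0211856 m²;  d cosθ + r = -0.079471 m.
|ω_lever| = |0.0623·5.84·-0.079471| / 0.0211856 = 1.3648 rad/s.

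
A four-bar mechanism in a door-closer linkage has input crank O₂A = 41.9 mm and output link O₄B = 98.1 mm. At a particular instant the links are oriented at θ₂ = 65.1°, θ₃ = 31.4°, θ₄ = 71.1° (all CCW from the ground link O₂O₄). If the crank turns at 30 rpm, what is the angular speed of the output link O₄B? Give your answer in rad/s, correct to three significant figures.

1.17

ω₂ = 3.142 rad/s (from 30 rpm).
Differentiating the loop-closure r₂e^{iθ₂}+r₃e^{iθ₃}=r₁+r₄e^{iθ₄} gives r₂ω₂e^{iθ₂}+r₃ω₃e^{iθ₃}=r₄ω₄e^{iθ₄}.
Eliminating the other unknown: ω₄ = r₂ω₂ sin(θ₂−θ₃) / [r₄ sin(θ₄−θ₃)].
Numerator sine = +0.55484; denominator sine = +0.63877.
Result = 0.0419·3.142·(+0.55484) / (0.0981·(+0.63877)) = +1.1655 rad/s; magnitude 1.1655 rad/s.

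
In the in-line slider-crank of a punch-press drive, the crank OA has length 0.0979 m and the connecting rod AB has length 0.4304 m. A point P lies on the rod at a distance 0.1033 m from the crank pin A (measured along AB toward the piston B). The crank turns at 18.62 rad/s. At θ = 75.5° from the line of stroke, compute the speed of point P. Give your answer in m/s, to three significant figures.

1.82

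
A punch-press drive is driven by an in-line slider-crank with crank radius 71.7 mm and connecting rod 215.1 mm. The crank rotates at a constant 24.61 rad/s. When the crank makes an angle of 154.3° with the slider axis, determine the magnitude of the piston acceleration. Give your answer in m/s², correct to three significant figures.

ω = 24.61 rad/s
x(θ) = r cosθ + √(L² − r² sin²θ); with ω constant, a = ω²·d²x/dθ².
d²x/dθ² = −r cosθ − r²(cos2θ)/√u − r⁴ sin²2θ/(4u^{3/2}),  u = L² − r² sin²θ = 0.0453012 m².
Substituting r = 0.0717 m, L = 0.2151 m, θ = 154.3°: d²x/dθ² = +0.04912 m.
a = ω²·d²x/dθ² = (24.61)²·(+0.04912) = +29.749 m/s²;  |a| = 29.749 m/s².

29.7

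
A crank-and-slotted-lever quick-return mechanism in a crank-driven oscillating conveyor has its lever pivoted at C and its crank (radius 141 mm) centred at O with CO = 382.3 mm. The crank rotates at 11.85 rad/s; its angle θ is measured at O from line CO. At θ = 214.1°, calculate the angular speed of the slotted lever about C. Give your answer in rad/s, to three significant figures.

ω = 11.85 rad/s
Crank pin A relative to C: A = (d + r cosθ, r sinθ); lever angle φ = atan2(r sinθ, d + r cosθ).
Differentiating tanφ: φ̇ = rω(d cosθ + r)/(d² + r² + 2dr cosθ).
d² + r² + 2dr cosθ = |CA|² = 0.0767623 m²;  d cosθ + r = -0.17557 m.
|ω_lever| = |0.141·11.85·-0.17557| / 0.0767623 = 3.8215 rad/s.

3.82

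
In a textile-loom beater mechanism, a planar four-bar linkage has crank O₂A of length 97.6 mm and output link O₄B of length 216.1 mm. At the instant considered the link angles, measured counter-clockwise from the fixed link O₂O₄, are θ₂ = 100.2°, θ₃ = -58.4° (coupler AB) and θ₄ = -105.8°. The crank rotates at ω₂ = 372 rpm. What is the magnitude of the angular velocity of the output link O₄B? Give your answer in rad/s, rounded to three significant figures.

ω₂ = 38.96 rad/s (from 372 rpm).
Differentiating the loop-closure r₂e^{iθ₂}+r₃e^{iθ₃}=r₁+r₄e^{iθ₄} gives r₂ω₂e^{iθ₂}+r₃ω₃e^{iθ₃}=r₄ω₄e^{iθ₄}.
Eliminating the other unknown: ω₄ = r₂ω₂ sin(θ₂−θ₃) / [r₄ sin(θ₄−θ₃)].
Numerator sine = +0.36488; denominator sine = -0.73610.
Result = 0.0976·38.96·(+0.36488) / (0.2161·(-0.73610)) = -8.7212 rad/s; magnitude 8.7212 rad/s.

8.72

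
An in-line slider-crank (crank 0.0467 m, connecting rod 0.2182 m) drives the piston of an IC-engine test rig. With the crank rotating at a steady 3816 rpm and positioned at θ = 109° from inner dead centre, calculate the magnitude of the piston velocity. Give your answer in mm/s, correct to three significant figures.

ω = 2π·3816/60 = 399.6 rad/s
For an in-line slider-crank, x = r cosθ + √(L² − r² sin²θ), so v = −rω sinθ·[1 + r cosθ/√(L² − r² sin²θ)].
With r = 0.0467 m, L = 0.2182 m, θ = 109°: √(L² − r² sin²θ) = 0.21369 m.
v = −0.0467·399.6·0.94552·[1 + 0.0467·-0.32557/0.21369] = -16.39 m/s.
|v| = 16.39 m/s = 16390 mm/s.

16400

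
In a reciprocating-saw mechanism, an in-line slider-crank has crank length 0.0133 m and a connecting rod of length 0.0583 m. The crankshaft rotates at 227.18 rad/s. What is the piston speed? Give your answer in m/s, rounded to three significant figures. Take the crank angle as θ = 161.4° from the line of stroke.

ω = 227.2 rad/s
For an in-line slider-crank, x = r cosθ + √(L² − r² sin²θ), so v = −rω sinθ·[1 + r cosθ/√(L² − r² sin²θ)].
With r = 0.0133 m, L = 0.0583 m, θ = 161.4°: √(L² − r² sin²θ) = 0.058145 m.
v = −0.0133·227.2·0.31896·[1 + 0.0133·-0.94777/0.058145] = -0.75481 m/s.
|v| = 0.75481 m/s.

0.755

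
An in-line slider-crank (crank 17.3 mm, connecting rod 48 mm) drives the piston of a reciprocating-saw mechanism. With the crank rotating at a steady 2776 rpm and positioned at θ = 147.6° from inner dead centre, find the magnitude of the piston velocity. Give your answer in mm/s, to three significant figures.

ω = 2π·2776/60 = 290.7 rad/s
For an in-line slider-crank, x = r cosθ + √(L² − r² sin²θ), so v = −rω sinθ·[1 + r cosθ/√(L² − r² sin²θ)].
With r = 0.0173 m, L = 0.048 m, θ = 147.6°: √(L² − r² sin²θ) = 0.047096 m.
v = −0.0173·290.7·0.53583·[1 + 0.0173·-0.84433/0.047096] = -1.859 m/s.
|v| = 1.859 m/s = 1859 mm/s.

1860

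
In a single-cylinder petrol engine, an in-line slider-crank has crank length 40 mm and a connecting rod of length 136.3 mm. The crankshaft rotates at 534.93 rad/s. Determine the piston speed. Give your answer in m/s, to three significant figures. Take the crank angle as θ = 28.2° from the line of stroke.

ω = 534.9 rad/s
For an in-line slider-crank, x = r cosθ + √(L² − r² sin²θ), so v = −rω sinθ·[1 + r cosθ/√(L² − r² sin²θ)].
With r = 0.04 m, L = 0.1363 m, θ = 28.2°: √(L² − r² sin²θ) = 0.13498 m.
v = −0.04·534.9·0.47255·[1 + 0.04·0.88130/0.13498] = -12.752 m/s.
|v| = 12.752 m/s.

12.8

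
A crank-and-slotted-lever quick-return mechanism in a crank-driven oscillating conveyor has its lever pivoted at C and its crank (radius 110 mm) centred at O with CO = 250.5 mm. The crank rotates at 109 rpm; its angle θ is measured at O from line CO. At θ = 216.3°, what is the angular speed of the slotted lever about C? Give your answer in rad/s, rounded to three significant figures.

ω = 11.41 rad/s (from 109 rpm).
Crank pin A relative to C: A = (d + r cosθ, r sinθ); lever angle φ = atan2(r sinθ, d + r cosθ).
Differentiating tanφ: φ̇ = rω(d cosθ + r)/(d² + r² + 2dr cosθ).
d² + r² + 2dr cosθ = |CA|² = 0.0304355 m²;  d cosθ + r = -0.091885 m.
|ω_lever| = |0.11·11.41·-0.091885| / 0.0304355 = 3.7906 rad/s.

3.79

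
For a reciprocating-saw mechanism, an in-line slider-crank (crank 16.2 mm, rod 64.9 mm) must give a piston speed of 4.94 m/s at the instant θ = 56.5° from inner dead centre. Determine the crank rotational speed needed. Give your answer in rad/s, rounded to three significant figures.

321

For an in-line slider-crank, |v_piston| = rω|sinθ|·[1 + r cosθ/√(L² − r² sin²θ)].
With r = 0.0162 m, L = 0.0649 m, θ = 56.5°: the bracketed kinematic factor |dx/dθ| = 0.015412 m.
ω = v/|dx/dθ| = 4.94/0.015412 = 320.53 rad/s.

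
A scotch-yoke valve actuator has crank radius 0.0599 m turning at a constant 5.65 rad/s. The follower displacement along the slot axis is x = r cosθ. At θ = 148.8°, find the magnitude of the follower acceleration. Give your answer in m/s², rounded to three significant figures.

ω = 5.65 rad/s
x = r cosθ ⇒ ẍ = −rω² cosθ (ω constant).
|a| = rω²|cosθ| = 0.0599·(5.65)²·|cos 148.8°| = 1.6356 m/s².

1.64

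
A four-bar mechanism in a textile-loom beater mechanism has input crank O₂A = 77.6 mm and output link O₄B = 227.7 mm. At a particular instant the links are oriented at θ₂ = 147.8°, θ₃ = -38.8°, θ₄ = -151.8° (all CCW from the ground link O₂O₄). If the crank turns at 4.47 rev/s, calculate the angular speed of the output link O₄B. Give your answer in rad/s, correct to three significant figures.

1.20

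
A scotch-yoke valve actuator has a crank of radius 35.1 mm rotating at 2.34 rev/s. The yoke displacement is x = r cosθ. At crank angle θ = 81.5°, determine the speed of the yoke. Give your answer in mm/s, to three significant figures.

ω = 14.7 rad/s (from 2.34 rev/s).
x = r cosθ ⇒ ẋ = −rω sinθ.
|v| = rω|sinθ| = 0.0351·14.7·|sin 81.5°| = 0.51039 m/s = 510.39 mm/s.

510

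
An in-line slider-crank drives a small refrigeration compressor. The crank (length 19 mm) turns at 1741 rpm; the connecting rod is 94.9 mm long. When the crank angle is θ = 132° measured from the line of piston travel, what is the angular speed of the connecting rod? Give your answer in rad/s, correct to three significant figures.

ω = 182.3 rad/s (converted from 1741 rpm).
The rod makes angle φ with the slider axis where L sinφ = r sinθ; differentiating, L cosφ·φ̇ = r ω cosθ.
L cosφ = √(L² − r² sin²θ) = 0.093844 m.
|ω_rod| = r ω |cosθ| / √(L² − r² sin²θ) = 0.019·182.3·0.66913/0.093844 = 24.699 rad/s.

24.7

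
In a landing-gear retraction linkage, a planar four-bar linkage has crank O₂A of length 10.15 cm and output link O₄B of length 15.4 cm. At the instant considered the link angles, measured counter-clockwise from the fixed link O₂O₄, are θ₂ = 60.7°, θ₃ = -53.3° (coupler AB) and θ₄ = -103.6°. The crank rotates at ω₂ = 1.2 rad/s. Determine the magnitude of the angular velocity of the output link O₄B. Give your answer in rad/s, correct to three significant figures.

0.939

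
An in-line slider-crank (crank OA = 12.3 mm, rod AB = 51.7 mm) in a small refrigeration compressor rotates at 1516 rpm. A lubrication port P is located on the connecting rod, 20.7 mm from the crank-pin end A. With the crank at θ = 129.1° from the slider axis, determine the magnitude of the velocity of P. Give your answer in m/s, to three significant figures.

ω = 158.8 rad/s.  Crank-pin speed |V_A| = rω = 1.9527 m/s, perpendicular to OA.
Rod angle: sinφ = −(r/L) sinθ ⇒ φ = -10.640°; ω_rod = −rω cosθ/√(L²−r²sin²θ) = +24.237 rad/s.
V_P = V_A + ω_rod × AP, with AP = 0.0207 m along the rod.
Components: V_Px = −rω sinθ − a·ω_rod·sinφ = -1.4227 m/s;  V_Py = rω cosθ + a·ω_rod·cosφ = -0.73843 m/s.
|V_P| = √(V_Px² + V_Py²) = 1.603 m/s.

1.60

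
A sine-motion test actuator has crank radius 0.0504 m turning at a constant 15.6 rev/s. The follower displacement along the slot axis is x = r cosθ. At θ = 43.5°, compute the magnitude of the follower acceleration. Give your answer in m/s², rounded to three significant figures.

351

ω = 98.02 rad/s (from 15.6 rev/s).
x = r cosθ ⇒ ẍ = −rω² cosθ (ω constant).
|a| = rω²|cosθ| = 0.0504·(98.02)²·|cos 43.5°| = 351.24 m/s².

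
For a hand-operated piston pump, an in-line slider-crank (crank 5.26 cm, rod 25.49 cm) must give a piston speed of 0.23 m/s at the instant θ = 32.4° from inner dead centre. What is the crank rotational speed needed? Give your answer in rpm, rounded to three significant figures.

66.3

For an in-line slider-crank, |v_piston| = rω|sinθ|·[1 + r cosθ/√(L² − r² sin²θ)].
With r = 0.0526 m, L = 0.2549 m, θ = 32.4°: the bracketed kinematic factor |dx/dθ| = 0.033125 m.
ω = v/|dx/dθ| = 0.23/0.033125 = 6.9433 rad/s.
N = 60ω/(2π) = 66.304 rpm.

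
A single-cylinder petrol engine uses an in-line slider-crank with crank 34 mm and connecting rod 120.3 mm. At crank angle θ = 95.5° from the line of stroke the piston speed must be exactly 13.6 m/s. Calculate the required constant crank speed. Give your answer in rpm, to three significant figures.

3950

For an in-line slider-crank, |v_piston| = rω|sinθ|·[1 + r cosθ/√(L² − r² sin²θ)].
With r = 0.034 m, L = 0.1203 m, θ = 95.5°: the bracketed kinematic factor |dx/dθ| = 0.032888 m.
ω = v/|dx/dθ| = 13.6/0.032888 = 413.52 rad/s.
N = 60ω/(2π) = 3948.9 rpm.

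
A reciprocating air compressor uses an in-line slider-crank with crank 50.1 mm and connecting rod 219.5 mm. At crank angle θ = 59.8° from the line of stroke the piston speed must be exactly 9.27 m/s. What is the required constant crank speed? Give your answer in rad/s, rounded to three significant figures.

192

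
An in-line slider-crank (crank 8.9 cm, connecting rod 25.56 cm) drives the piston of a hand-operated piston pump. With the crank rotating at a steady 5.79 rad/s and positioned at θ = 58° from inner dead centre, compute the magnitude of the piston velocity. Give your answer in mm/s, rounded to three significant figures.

ω = 5.79 rad/s
For an in-line slider-crank, x = r cosθ + √(L² − r² sin²θ), so v = −rω sinθ·[1 + r cosθ/√(L² − r² sin²θ)].
With r = 0.089 m, L = 0.2556 m, θ = 58°: √(L² − r² sin²θ) = 0.2442 m.
v = −0.089·5.79·0.84805·[1 + 0.089·0.52992/0.2442] = -0.52141 m/s.
|v| = 0.52141 m/s = 521.41 mm/s.

521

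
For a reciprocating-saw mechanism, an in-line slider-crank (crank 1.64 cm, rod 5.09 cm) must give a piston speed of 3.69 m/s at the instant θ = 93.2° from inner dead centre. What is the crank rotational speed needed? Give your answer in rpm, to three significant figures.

For an in-line slider-crank, |v_piston| = rω|sinθ|·[1 + r cosθ/√(L² − r² sin²θ)].
With r = 0.0164 m, L = 0.0509 m, θ = 93.2°: the bracketed kinematic factor |dx/dθ| = 0.016063 m.
ω = v/|dx/dθ| = 3.69/0.016063 = 229.71 rad/s.
N = 60ω/(2π) = 2193.6 rpm.

2190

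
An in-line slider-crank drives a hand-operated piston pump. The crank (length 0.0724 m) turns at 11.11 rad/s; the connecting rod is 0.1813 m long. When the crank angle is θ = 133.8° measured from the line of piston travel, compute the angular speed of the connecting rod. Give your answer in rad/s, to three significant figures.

3.21

ω = 11.11 rad/s
The rod makes angle φ with the slider axis where L sinφ = r sinθ; differentiating, L cosφ·φ̇ = r ω cosθ.
L cosφ = √(L² − r² sin²θ) = 0.17361 m.
|ω_rod| = r ω |cosθ| / √(L² − r² sin²θ) = 0.0724·11.11·0.69214/0.17361 = 3.2069 rad/s.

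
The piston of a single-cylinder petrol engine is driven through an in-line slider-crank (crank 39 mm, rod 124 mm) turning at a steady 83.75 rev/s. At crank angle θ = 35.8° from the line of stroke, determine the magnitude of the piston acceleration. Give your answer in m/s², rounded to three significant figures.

9930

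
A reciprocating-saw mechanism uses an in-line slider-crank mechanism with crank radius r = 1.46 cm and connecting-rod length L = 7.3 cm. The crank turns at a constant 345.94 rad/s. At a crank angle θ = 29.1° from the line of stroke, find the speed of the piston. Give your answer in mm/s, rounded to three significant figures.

ω = 345.9 rad/s
For an in-line slider-crank, x = r cosθ + √(L² − r² sin²θ), so v = −rω sinθ·[1 + r cosθ/√(L² − r² sin²θ)].
With r = 0.0146 m, L = 0.073 m, θ = 29.1°: √(L² − r² sin²θ) = 0.072654 m.
v = −0.0146·345.9·0.48634·[1 + 0.0146·0.87377/0.072654] = -2.8876 m/s.
|v| = 2.8876 m/s = 2887.6 mm/s.

2890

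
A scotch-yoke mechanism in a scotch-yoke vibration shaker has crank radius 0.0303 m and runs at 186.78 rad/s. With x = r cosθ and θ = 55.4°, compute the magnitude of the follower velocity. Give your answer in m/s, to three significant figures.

ω = 186.8 rad/s
x = r cosθ ⇒ ẋ = −rω sinθ.
|v| = rω|sinθ| = 0.0303·186.8·|sin 55.4°| = 4.6585 m/s.

4.66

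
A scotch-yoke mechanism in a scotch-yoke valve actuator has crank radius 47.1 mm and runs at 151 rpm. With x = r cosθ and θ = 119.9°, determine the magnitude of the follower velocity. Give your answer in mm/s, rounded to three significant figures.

646

ω = 15.81 rad/s (from 151 rpm).
x = r cosθ ⇒ ẋ = −rω sinθ.
|v| = rω|sinθ| = 0.0471·15.81·|sin 119.9°| = 0.64565 m/s = 645.65 mm/s.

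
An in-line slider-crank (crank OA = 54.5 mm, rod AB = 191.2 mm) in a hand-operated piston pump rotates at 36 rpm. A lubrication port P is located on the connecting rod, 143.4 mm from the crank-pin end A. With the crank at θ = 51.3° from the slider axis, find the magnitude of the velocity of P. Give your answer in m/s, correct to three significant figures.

ω = 3.77 rad/s.  Crank-pin speed |V_A| = rω = 0.20546 m/s, perpendicular to OA.
Rod angle: sinφ = −(r/L) sinθ ⇒ φ = -12.853°; ω_rod = −rω cosθ/√(L²−r²sin²θ) = -0.68914 rad/s.
V_P = V_A + ω_rod × AP, with AP = 0.1434 m along the rod.
Components: V_Px = −rω sinθ − a·ω_rod·sinφ = -0.18233 m/s;  V_Py = rω cosθ + a·ω_rod·cosφ = +0.032116 m/s.
|V_P| = √(V_Px² + V_Py²) = 0.18514 m/s.

0.185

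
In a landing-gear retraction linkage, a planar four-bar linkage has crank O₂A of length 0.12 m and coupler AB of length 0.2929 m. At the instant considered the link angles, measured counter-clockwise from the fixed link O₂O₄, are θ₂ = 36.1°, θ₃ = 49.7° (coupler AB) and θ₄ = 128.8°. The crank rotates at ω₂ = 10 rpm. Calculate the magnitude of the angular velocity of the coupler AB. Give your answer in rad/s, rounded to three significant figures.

0.436

ω₂ = 1.047 rad/s (from 10 rpm).
Differentiating the loop-closure r₂e^{iθ₂}+r₃e^{iθ₃}=r₁+r₄e^{iθ₄} gives r₂ω₂e^{iθ₂}+r₃ω₃e^{iθ₃}=r₄ω₄e^{iθ₄}.
Eliminating the other unknown: ω₃ = r₂ω₂ sin(θ₄−θ₂) / [r₃ sin(θ₃−θ₄)].
Numerator sine = +0.99889; denominator sine = -0.98196.
Result = 0.12·1.047·(+0.99889) / (0.2929·(-0.98196)) = -0.43643 rad/s; magnitude 0.43643 rad/s.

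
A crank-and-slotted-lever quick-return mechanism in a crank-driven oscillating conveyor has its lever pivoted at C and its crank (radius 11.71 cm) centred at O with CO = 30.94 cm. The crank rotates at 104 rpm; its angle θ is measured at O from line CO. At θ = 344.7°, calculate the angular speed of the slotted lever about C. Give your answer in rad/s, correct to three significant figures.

ω = 10.89 rad/s (from 104 rpm).
Crank pin A relative to C: A = (d + r cosθ, r sinθ); lever angle φ = atan2(r sinθ, d + r cosθ).
Differentiating tanφ: φ̇ = rω(d cosθ + r)/(d² + r² + 2dr cosθ).
d² + r² + 2dr cosθ = |CA|² = 0.179334 m²;  d cosθ + r = +0.41553 m.
|ω_lever| = |0.1171·10.89·+0.41553| / 0.179334 = 2.955 rad/s.

2.96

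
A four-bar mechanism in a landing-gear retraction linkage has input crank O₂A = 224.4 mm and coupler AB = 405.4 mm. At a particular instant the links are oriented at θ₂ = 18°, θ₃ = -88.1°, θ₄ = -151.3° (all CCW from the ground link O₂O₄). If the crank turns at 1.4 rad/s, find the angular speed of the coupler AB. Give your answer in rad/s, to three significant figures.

0.161

ω₂ = 1.4 rad/s
Differentiating the loop-closure r₂e^{iθ₂}+r₃e^{iθ₃}=r₁+r₄e^{iθ₄} gives r₂ω₂e^{iθ₂}+r₃ω₃e^{iθ₃}=r₄ω₄e^{iθ₄}.
Eliminating the other unknown: ω₃ = r₂ω₂ sin(θ₄−θ₂) / [r₃ sin(θ₃−θ₄)].
Numerator sine = -0.18567; denominator sine = +0.89259.
Result = 0.2244·1.4·(-0.18567) / (0.4054·(+0.89259)) = -0.16119 rad/s; magnitude 0.16119 rad/s.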